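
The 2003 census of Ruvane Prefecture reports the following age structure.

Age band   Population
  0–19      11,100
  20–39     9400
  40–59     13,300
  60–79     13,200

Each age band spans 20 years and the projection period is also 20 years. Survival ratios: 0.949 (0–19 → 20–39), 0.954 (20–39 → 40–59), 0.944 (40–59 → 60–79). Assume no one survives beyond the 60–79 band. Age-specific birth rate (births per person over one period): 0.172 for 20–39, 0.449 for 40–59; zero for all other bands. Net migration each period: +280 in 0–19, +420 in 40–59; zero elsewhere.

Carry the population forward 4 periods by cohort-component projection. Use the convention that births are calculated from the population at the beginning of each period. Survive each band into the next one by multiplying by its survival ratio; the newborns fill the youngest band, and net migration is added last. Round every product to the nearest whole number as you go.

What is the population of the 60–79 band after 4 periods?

— Period 1 —
Births: 9400 × 0.172 = 1617  |  13300 × 0.449 = 5972 — total 7589
20–39: 11100 × 0.949 = 10534
40–59: 9400 × 0.954 = 8968
60–79: 13300 × 0.944 = 12555
Net migration: 0–19 + 280 → 7869; 40–59 + 420 → 9388
Population now: 0–19=7869, 20–39=10534, 40–59=9388, 60–79=12555
— Period 2 —
Births: 10534 × 0.172 = 1812  |  9388 × 0.449 = 4215 — total 6027
20–39: 7869 × 0.949 = 7468
40–59: 10534 × 0.954 = 10049
60–79: 9388 × 0.944 = 8862
Net migration: 0–19 + 280 → 6307; 40–59 + 420 → 10469
Population now: 0–19=6307, 20–39=7468, 40–59=10469, 60–79=8862
— Period 3 —
Births: 7468 × 0.172 = 1284  |  10469 × 0.449 = 4701 — total 5985
20–39: 6307 × 0.949 = 5985
40–59: 7468 × 0.954 = 7124
60–79: 10469 × 0.944 = 9883
Net migration: 0–19 + 280 → 6265; 40–59 + 420 → 7544
Population now: 0–19=6265, 20–39=5985, 40–59=7544, 60–79=9883
— Period 4 —
Births: 5985 × 0.172 = 1029  |  7544 × 0.449 = 3387 — total 4416
20–39: 6265 × 0.949 = 5945
40–59: 5985 × 0.954 = 5710
60–79: 7544 × 0.944 = 7122
Net migration: 0–19 + 280 → 4696; 40–59 + 420 → 6130
Population now: 0–19=4696, 20–39=5945, 40–59=6130, 60–79=7122

7122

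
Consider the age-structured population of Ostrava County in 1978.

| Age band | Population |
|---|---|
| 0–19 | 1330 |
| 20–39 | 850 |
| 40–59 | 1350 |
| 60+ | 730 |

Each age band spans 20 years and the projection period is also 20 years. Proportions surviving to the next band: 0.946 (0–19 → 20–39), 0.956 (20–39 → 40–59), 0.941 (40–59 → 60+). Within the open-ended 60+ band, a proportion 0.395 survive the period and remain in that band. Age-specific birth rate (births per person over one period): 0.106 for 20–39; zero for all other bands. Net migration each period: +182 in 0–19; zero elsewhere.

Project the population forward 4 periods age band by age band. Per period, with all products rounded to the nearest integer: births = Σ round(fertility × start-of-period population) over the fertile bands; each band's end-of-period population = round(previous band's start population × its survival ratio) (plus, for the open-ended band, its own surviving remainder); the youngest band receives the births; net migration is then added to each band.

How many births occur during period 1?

[period 1]
Births: 850 * 0.106 = 90
20–39: 1330 * 0.946 = 1258
40–59: 850 * 0.956 = 813
60+: 1350 * 0.941 + 730 * 0.395 = 1270 + 288 = 1558
Net migration: 0–19 + 182 → 272
Population now: 0–19=272, 20–39=1258, 40–59=813, 60+=1558

90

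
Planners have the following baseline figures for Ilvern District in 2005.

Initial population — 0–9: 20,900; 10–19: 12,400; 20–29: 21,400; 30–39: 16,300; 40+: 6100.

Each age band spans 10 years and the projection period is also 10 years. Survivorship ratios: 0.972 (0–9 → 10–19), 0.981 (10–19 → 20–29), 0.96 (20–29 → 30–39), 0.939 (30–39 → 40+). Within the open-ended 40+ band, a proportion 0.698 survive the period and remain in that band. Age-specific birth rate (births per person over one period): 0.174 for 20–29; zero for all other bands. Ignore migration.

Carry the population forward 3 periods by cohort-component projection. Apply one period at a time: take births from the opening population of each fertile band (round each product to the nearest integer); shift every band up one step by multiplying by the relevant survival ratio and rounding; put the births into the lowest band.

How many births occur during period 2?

[period 1]
Births: 21400 × 0.174 = 3724
10–19: 20900 × 0.972 = 20315
20–29: 12400 × 0.981 = 12164
30–39: 21400 × 0.96 = 20544
40+: 16300 × 0.939 + 6100 × 0.698 = 15306 + 4258 = 19564
Population now: 0–9=3724, 10–19=20315, 20–29=12164, 30–39=20544, 40+=19564
[period 2]
Births: 12164 × 0.174 = 2117
10–19: 3724 × 0.972 = 3620
20–29: 20315 × 0.981 = 19929
30–39: 12164 × 0.96 = 11677
40+: 20544 × 0.939 + 19564 × 0.698 = 19291 + 13656 = 32947
Population now: 0–9=2117, 10–19=3620, 20–29=19929, 30–39=11677, 40+=32947

2117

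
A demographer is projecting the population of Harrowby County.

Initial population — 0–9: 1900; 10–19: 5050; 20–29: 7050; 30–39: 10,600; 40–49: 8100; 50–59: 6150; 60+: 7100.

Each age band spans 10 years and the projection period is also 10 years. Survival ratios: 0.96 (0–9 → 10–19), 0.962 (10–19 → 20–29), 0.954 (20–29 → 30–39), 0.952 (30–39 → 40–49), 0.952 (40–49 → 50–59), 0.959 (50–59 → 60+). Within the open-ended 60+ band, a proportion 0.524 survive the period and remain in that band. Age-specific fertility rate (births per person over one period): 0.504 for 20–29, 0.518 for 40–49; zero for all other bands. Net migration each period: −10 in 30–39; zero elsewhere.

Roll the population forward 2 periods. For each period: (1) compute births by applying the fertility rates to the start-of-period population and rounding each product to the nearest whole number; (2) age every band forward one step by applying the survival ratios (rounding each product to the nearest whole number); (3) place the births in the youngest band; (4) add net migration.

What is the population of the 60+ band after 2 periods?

12435

Numbering the groups 1..7 from youngest to oldest:
After projecting period 1:
Births: 7050 × 0.504 = 3553, 8100 × 0.518 = 4196 → total 7749
Group 2: 1900 × 0.96 = 1824
Group 3: 5050 × 0.962 = 4858
Group 4: 7050 × 0.954 = 6726
Group 5: 10600 × 0.952 = 10091
Group 6: 8100 × 0.952 = 7711
Group 7: 6150 × 0.959 + 7100 × 0.524 = 5898 + 3720 = 9618
Net migration: Group 4 − 10 → 6716
→ [7749, 1824, 4858, 6716, 10091, 7711, 9618]
After projecting period 2:
Births: 4858 × 0.504 = 2448, 10091 × 0.518 = 5227 → total 7675
Group 2: 7749 × 0.96 = 7439
Group 3: 1824 × 0.962 = 1755
Group 4: 4858 × 0.954 = 4635
Group 5: 6716 × 0.952 = 6394
Group 6: 10091 × 0.952 = 9607
Group 7: 7711 × 0.959 + 9618 × 0.524 = 7395 + 5040 = 12435
Net migration: Group 4 − 10 → 4625
→ [7675, 7439, 1755, 4625, 6394, 9607, 12435]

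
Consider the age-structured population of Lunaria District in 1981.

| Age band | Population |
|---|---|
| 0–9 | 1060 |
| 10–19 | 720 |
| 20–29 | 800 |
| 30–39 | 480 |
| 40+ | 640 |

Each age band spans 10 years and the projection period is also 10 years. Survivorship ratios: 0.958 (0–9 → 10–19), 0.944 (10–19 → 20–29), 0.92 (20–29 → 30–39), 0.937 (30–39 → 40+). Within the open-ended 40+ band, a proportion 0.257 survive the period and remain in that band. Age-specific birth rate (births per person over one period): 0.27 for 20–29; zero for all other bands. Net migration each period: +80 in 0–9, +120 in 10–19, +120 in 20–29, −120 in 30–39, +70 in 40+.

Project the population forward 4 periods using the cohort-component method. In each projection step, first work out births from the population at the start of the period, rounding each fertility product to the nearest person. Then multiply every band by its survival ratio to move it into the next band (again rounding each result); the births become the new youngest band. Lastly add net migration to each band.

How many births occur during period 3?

322

Let band 1 be 0–9 through band 5 = 40+.
[period 1]
Births: 800 * 0.27 = 216
Band 2: 1060 * 0.958 = 1015
Band 3: 720 * 0.944 = 680
Band 4: 800 * 0.92 = 736
Band 5: 480 * 0.937 + 640 * 0.257 = 450 + 164 = 614
Net migration: Band 1 + 80 → 296; Band 2 + 120 → 1135; Band 3 + 120 → 800; Band 4 − 120 → 616; Band 5 + 70 → 684
Giving 296 / 1135 / 800 / 616 / 684.
[period 2]
Births: 800 * 0.27 = 216
Band 2: 296 * 0.958 = 284
Band 3: 1135 * 0.944 = 1071
Band 4: 800 * 0.92 = 736
Band 5: 616 * 0.937 + 684 * 0.257 = 577 + 176 = 753
Net migration: Band 1 + 80 → 296; Band 2 + 120 → 404; Band 3 + 120 → 1191; Band 4 − 120 → 616; Band 5 + 70 → 823
Giving 296 / 404 / 1191 / 616 / 823.
[period 3]
Births: 1191 * 0.27 = 322
Band 2: 296 * 0.958 = 284
Band 3: 404 * 0.944 = 381
Band 4: 1191 * 0.92 = 1096
Band 5: 616 * 0.937 + 823 * 0.257 = 577 + 212 = 789
Net migration: Band 1 + 80 → 402; Band 2 + 120 → 404; Band 3 + 120 → 501; Band 4 − 120 → 976; Band 5 + 70 → 859
Giving 402 / 404 / 501 / 976 / 859.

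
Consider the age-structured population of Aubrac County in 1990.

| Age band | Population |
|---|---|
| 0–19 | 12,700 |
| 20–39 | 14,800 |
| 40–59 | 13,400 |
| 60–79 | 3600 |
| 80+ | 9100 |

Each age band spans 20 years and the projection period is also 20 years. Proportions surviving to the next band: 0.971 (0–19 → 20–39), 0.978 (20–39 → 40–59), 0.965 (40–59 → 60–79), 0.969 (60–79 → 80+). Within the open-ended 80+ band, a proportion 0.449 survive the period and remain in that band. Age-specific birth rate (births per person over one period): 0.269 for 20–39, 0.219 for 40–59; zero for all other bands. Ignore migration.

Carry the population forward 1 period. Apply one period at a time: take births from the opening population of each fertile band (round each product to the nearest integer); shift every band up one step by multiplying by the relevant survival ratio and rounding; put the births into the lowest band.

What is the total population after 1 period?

54227

[period 1]
Births: 14800 × 0.269 = 3981, 13400 × 0.219 = 2935 ⇒ total 6916
20–39: 12700 × 0.971 = 12332
40–59: 14800 × 0.978 = 14474
60–79: 13400 × 0.965 = 12931
80+: 3600 × 0.969 + 9100 × 0.449 = 3488 + 4086 = 7574
Giving 6916 / 12332 / 14474 / 12931 / 7574.
Total after period 1: 6916 + 12332 + 14474 + 12931 + 7574 = 54227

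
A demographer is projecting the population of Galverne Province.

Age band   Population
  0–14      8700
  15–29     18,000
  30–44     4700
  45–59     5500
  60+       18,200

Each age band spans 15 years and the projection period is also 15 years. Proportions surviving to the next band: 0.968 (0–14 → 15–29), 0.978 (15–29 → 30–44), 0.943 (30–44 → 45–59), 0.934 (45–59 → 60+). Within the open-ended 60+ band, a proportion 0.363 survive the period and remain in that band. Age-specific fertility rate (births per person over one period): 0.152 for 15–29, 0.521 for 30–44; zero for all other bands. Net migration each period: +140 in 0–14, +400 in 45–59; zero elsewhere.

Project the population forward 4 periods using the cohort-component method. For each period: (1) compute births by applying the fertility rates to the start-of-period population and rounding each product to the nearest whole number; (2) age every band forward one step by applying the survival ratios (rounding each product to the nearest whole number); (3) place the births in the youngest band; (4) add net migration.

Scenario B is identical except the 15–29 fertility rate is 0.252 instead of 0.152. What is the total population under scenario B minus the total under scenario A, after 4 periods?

Period 1:
Births: 18000 × 0.152 = 2736, 4700 × 0.521 = 2449 → total 5185
15–29: 8700 × 0.968 = 8422
30–44: 18000 × 0.978 = 17604
45–59: 4700 × 0.943 = 4432
60+: 5500 × 0.934 + 18200 × 0.363 = 5137 + 6607 = 11744
Net migration: 0–14 + 140 → 5325; 45–59 + 400 → 4832
→ [5325, 8422, 17604, 4832, 11744]
Period 2:
Births: 8422 × 0.152 = 1280, 17604 × 0.521 = 9172 → total 10452
15–29: 5325 × 0.968 = 5155
30–44: 8422 × 0.978 = 8237
45–59: 17604 × 0.943 = 16601
60+: 4832 × 0.934 + 11744 × 0.363 = 4513 + 4263 = 8776
Net migration: 0–14 + 140 → 10592; 45–59 + 400 → 17001
→ [10592, 5155, 8237, 17001, 8776]
Period 3:
Births: 5155 × 0.152 = 784, 8237 × 0.521 = 4291 → total 5075
15–29: 10592 × 0.968 = 10253
30–44: 5155 × 0.978 = 5042
45–59: 8237 × 0.943 = 7767
60+: 17001 × 0.934 + 8776 × 0.363 = 15879 + 3186 = 19065
Net migration: 0–14 + 140 → 5215; 45–59 + 400 → 8167
→ [5215, 10253, 5042, 8167, 19065]
Period 4:
Births: 10253 × 0.152 = 1558, 5042 × 0.521 = 2627 → total 4185
15–29: 5215 × 0.968 = 5048
30–44: 10253 × 0.978 = 10027
45–59: 5042 × 0.943 = 4755
60+: 8167 × 0.934 + 19065 × 0.363 = 7628 + 6921 = 14549
Net migration: 0–14 + 140 → 4325; 45–59 + 400 → 5155
→ [4325, 5048, 10027, 5155, 14549]
Scenario A total after 4 periods: 39104
Scenario B projection —
Period 1:
Births: 18000 × 0.252 = 4536, 4700 × 0.521 = 2449 → total 6985
15–29: 8700 × 0.968 = 8422
30–44: 18000 × 0.978 = 17604
45–59: 4700 × 0.943 = 4432
60+: 5500 × 0.934 + 18200 × 0.363 = 5137 + 6607 = 11744
Net migration: 0–14 + 140 → 7125; 45–59 + 400 → 4832
→ [7125, 8422, 17604, 4832, 11744]
Period 2:
Births: 8422 × 0.252 = 2122, 17604 × 0.521 = 9172 → total 11294
15–29: 7125 × 0.968 = 6897
30–44: 8422 × 0.978 = 8237
45–59: 17604 × 0.943 = 16601
60+: 4832 × 0.934 + 11744 × 0.363 = 4513 + 4263 = 8776
Net migration: 0–14 + 140 → 11434; 45–59 + 400 → 17001
→ [11434, 6897, 8237, 17001, 8776]
Period 3:
Births: 6897 × 0.252 = 1738, 8237 × 0.521 = 4291 → total 6029
15–29: 11434 × 0.968 = 11068
30–44: 6897 × 0.978 = 6745
45–59: 8237 × 0.943 = 7767
60+: 17001 × 0.934 + 8776 × 0.363 = 15879 + 3186 = 19065
Net migration: 0–14 + 140 → 6169; 45–59 + 400 → 8167
→ [6169, 11068, 6745, 8167, 19065]
Period 4:
Births: 11068 × 0.252 = 2789, 6745 × 0.521 = 3514 → total 6303
15–29: 6169 × 0.968 = 5972
30–44: 11068 × 0.978 = 10825
45–59: 6745 × 0.943 = 6361
60+: 8167 × 0.934 + 19065 × 0.363 = 7628 + 6921 = 14549
Net migration: 0–14 + 140 → 6443; 45–59 + 400 → 6761
→ [6443, 5972, 10825, 6761, 14549]
Scenario B total after 4 periods: 44550
Difference B − A = 44550 − 39104 = 5446

5446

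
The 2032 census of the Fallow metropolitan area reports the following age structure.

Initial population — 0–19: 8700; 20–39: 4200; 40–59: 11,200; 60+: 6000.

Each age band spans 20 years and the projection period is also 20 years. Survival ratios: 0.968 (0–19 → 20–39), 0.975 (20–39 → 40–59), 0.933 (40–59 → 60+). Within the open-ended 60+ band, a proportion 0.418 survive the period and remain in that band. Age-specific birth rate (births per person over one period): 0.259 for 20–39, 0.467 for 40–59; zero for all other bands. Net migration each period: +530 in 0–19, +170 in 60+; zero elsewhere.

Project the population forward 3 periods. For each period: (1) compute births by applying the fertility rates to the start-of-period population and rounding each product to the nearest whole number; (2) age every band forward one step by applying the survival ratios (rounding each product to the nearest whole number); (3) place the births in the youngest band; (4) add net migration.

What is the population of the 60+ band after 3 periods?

11793

Period 1.
Births: 4200 × 0.259 = 1088, 11200 × 0.467 = 5230 — total 6318
20–39: 8700 × 0.968 = 8422
40–59: 4200 × 0.975 = 4095
60+: 11200 × 0.933 + 6000 × 0.418 = 10450 + 2508 = 12958
Net migration: 0–19 + 530 → 6848; 60+ + 170 → 13128
→ [6848, 8422, 4095, 13128]
Period 2.
Births: 8422 × 0.259 = 2181, 4095 × 0.467 = 1912 — total 4093
20–39: 6848 × 0.968 = 6629
40–59: 8422 × 0.975 = 8211
60+: 4095 × 0.933 + 13128 × 0.418 = 3821 + 5488 = 9309
Net migration: 0–19 + 530 → 4623; 60+ + 170 → 9479
→ [4623, 6629, 8211, 9479]
Period 3.
Births: 6629 × 0.259 = 1717, 8211 × 0.467 = 3835 — total 5552
20–39: 4623 × 0.968 = 4475
40–59: 6629 × 0.975 = 6463
60+: 8211 × 0.933 + 9479 × 0.418 = 7661 + 3962 = 11623
Net migration: 0–19 + 530 → 6082; 60+ + 170 → 11793
→ [6082, 4475, 6463, 11793]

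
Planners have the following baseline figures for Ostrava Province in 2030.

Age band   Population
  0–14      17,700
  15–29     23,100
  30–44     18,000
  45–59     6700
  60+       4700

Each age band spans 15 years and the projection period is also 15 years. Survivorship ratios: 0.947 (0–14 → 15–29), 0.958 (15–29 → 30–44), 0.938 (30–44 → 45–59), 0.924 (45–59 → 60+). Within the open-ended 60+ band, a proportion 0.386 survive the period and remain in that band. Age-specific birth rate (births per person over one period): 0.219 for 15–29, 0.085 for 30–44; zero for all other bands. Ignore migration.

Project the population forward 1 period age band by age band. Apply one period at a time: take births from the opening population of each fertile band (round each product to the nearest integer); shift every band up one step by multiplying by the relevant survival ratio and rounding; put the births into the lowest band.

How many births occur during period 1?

6589

Numbering the groups 1..5 from youngest to oldest:
[period 1]
Births: 23100 × 0.219 = 5059, 18000 × 0.085 = 1530 — total 6589
Group 2: 17700 × 0.947 = 16762
Group 3: 23100 × 0.958 = 22130
Group 4: 18000 × 0.938 = 16884
Group 5: 6700 × 0.924 + 4700 × 0.386 = 6191 + 1814 = 8005
End of period: [6589, 16762, 22130, 16884, 8005]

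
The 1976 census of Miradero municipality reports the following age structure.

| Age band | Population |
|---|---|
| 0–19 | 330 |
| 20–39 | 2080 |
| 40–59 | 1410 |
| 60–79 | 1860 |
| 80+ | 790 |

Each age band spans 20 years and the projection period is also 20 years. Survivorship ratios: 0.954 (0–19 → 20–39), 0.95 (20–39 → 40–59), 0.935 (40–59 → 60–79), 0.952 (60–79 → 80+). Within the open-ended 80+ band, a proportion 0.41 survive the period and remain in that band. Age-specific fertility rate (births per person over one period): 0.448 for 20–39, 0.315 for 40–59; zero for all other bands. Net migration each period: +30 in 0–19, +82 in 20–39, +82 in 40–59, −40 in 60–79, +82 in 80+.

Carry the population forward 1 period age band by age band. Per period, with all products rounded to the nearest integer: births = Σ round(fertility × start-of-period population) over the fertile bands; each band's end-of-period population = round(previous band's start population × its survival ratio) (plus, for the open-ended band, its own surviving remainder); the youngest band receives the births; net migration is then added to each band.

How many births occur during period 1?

1376

— Period 1 —
Births: 2080 × 0.448 = 932, 1410 × 0.315 = 444 — total 1376
20–39: 330 × 0.954 = 315
40–59: 2080 × 0.95 = 1976
60–79: 1410 × 0.935 = 1318
80+: 1860 × 0.952 + 790 × 0.41 = 1771 + 324 = 2095
Net migration: 0–19 + 30 → 1406; 20–39 + 82 → 397; 40–59 + 82 → 2058; 60–79 − 40 → 1278; 80+ + 82 → 2177
End of period: [1406, 397, 2058, 1278, 2177]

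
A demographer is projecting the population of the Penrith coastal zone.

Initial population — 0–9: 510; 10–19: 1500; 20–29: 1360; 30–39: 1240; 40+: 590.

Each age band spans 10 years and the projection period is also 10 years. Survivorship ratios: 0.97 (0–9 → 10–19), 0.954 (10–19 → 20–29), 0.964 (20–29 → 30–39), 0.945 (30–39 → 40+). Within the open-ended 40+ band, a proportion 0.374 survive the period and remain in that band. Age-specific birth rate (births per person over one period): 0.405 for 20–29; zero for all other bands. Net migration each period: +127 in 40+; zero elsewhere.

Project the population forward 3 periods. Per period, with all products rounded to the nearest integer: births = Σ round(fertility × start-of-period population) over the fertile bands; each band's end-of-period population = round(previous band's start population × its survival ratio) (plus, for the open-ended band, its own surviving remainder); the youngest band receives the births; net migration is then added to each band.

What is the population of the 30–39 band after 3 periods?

455

Numbering the groups 1..5 from youngest to oldest:
Period 1.
Births: 1360 × 0.405 = 551
Group 2: 510 × 0.97 = 495
Group 3: 1500 × 0.954 = 1431
Group 4: 1360 × 0.964 = 1311
Group 5: 1240 × 0.945 + 590 × 0.374 = 1172 + 221 = 1393
Net migration: Group 5 + 127 → 1520
Population now: 0–9=551, 10–19=495, 20–29=1431, 30–39=1311, 40+=1520
Period 2.
Births: 1431 × 0.405 = 580
Group 2: 551 × 0.97 = 534
Group 3: 495 × 0.954 = 472
Group 4: 1431 × 0.964 = 1379
Group 5: 1311 × 0.945 + 1520 × 0.374 = 1239 + 568 = 1807
Net migration: Group 5 + 127 → 1934
Population now: 0–9=580, 10–19=534, 20–29=472, 30–39=1379, 40+=1934
Period 3.
Births: 472 × 0.405 = 191
Group 2: 580 × 0.97 = 563
Group 3: 534 × 0.954 = 509
Group 4: 472 × 0.964 = 455
Group 5: 1379 × 0.945 + 1934 × 0.374 = 1303 + 723 = 2026
Net migration: Group 5 + 127 → 2153
Population now: 0–9=191, 10–19=563, 20–29=509, 30–39=455, 40+=2153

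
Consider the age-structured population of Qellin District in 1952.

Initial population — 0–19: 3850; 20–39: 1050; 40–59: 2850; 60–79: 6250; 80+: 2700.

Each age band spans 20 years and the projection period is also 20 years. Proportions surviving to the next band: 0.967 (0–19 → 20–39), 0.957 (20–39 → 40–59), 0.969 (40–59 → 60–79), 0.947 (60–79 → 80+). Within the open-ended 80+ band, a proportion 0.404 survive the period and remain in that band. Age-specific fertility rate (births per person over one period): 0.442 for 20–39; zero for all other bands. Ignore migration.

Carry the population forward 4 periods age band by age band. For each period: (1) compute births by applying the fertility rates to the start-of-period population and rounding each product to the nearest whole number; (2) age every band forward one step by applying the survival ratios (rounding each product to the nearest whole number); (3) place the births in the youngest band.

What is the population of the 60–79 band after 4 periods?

417

[period 1]
Births: 1050 × 0.442 = 464
20–39: 3850 × 0.967 = 3723
40–59: 1050 × 0.957 = 1005
60–79: 2850 × 0.969 = 2762
80+: 6250 × 0.947 + 2700 × 0.404 = 5919 + 1091 = 7010
→ [464, 3723, 1005, 2762, 7010]
[period 2]
Births: 3723 × 0.442 = 1646
20–39: 464 × 0.967 = 449
40–59: 3723 × 0.957 = 3563
60–79: 1005 × 0.969 = 974
80+: 2762 × 0.947 + 7010 × 0.404 = 2616 + 2832 = 5448
→ [1646, 449, 3563, 974, 5448]
[period 3]
Births: 449 × 0.442 = 198
20–39: 1646 × 0.967 = 1592
40–59: 449 × 0.957 = 430
60–79: 3563 × 0.969 = 3453
80+: 974 × 0.947 + 5448 × 0.404 = 922 + 2201 = 3123
→ [198, 1592, 430, 3453, 3123]
[period 4]
Births: 1592 × 0.442 = 704
20–39: 198 × 0.967 = 191
40–59: 1592 × 0.957 = 1524
60–79: 430 × 0.969 = 417
80+: 3453 × 0.947 + 3123 × 0.404 = 3270 + 1262 = 4532
→ [704, 191, 1524, 417, 4532]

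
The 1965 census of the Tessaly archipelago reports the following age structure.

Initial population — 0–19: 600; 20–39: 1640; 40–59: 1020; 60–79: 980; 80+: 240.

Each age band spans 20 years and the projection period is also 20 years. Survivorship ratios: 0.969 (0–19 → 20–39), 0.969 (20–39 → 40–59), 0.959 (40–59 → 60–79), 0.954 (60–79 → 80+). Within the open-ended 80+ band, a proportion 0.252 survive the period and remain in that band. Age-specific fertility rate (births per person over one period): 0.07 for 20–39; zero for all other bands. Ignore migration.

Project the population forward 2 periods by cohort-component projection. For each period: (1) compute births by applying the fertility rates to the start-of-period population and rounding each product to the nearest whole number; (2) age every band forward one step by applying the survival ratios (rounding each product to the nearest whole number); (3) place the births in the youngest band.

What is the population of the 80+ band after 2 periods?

Call the bands 1 to 5, youngest first.
After projecting period 1:
Births: 1640 * 0.07 = 115
Band 2: 600 * 0.969 = 581
Band 3: 1640 * 0.969 = 1589
Band 4: 1020 * 0.959 = 978
Band 5: 980 * 0.954 + 240 * 0.252 = 935 + 60 = 995
Population now: 0–19=115, 20–39=581, 40–59=1589, 60–79=978, 80+=995
After projecting period 2:
Births: 581 * 0.07 = 41
Band 2: 115 * 0.969 = 111
Band 3: 581 * 0.969 = 563
Band 4: 1589 * 0.959 = 1524
Band 5: 978 * 0.954 + 995 * 0.252 = 933 + 251 = 1184
Population now: 0–19=41, 20–39=111, 40–59=563, 60–79=1524, 80+=1184

1184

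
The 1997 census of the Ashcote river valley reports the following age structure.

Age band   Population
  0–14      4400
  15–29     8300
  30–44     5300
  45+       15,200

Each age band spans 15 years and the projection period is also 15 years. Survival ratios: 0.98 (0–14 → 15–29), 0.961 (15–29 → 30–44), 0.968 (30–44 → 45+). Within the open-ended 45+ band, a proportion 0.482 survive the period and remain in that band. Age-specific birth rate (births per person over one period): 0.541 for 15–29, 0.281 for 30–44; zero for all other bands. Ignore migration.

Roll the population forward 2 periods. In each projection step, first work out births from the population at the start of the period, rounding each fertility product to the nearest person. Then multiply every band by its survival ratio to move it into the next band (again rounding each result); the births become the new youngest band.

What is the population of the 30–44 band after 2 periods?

— Period 1 —
Births: 8300 × 0.541 = 4490  |  5300 × 0.281 = 1489 — total 5979
15–29: 4400 × 0.98 = 4312
30–44: 8300 × 0.961 = 7976
45+: 5300 × 0.968 + 15200 × 0.482 = 5130 + 7326 = 12456
→ [5979, 4312, 7976, 12456]
— Period 2 —
Births: 4312 × 0.541 = 2333  |  7976 × 0.281 = 2241 — total 4574
15–29: 5979 × 0.98 = 5859
30–44: 4312 × 0.961 = 4144
45+: 7976 × 0.968 + 12456 × 0.482 = 7721 + 6004 = 13725
→ [4574, 5859, 4144, 13725]

4144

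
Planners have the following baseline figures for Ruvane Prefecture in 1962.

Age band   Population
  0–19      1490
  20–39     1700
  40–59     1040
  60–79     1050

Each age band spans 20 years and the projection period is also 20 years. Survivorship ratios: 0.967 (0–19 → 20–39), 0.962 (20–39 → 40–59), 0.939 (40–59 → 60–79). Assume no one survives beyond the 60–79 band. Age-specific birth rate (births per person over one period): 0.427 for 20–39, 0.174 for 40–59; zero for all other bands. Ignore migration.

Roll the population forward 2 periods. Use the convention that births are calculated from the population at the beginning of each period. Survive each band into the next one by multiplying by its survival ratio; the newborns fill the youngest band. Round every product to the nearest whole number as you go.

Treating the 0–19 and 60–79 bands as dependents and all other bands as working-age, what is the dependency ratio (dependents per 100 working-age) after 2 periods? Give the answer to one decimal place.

[period 1]
Births: 1700 * 0.427 = 726, 1040 * 0.174 = 181 → total 907
20–39: 1490 * 0.967 = 1441
40–59: 1700 * 0.962 = 1635
60–79: 1040 * 0.939 = 977
Population now: 0–19=907, 20–39=1441, 40–59=1635, 60–79=977
[period 2]
Births: 1441 * 0.427 = 615, 1635 * 0.174 = 284 → total 899
20–39: 907 * 0.967 = 877
40–59: 1441 * 0.962 = 1386
60–79: 1635 * 0.939 = 1535
Population now: 0–19=899, 20–39=877, 40–59=1386, 60–79=1535
Dependents (band 0–19 + band 60–79) = 899 + 1535 = 2434; working-age = 2263; ratio = 2434/2263 × 100 = 107.6

107.6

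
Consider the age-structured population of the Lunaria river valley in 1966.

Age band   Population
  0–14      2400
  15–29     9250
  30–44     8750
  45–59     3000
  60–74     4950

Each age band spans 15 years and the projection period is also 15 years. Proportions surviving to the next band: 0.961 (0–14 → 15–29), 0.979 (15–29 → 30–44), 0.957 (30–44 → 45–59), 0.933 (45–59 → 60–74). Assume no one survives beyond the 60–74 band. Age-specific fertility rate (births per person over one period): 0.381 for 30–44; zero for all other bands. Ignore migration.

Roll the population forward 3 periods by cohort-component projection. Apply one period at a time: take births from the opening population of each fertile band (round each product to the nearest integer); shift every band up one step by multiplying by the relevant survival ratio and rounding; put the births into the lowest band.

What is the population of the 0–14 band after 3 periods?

Call the groups 1 to 5, youngest first.
[period 1]
Births: 8750 × 0.381 = 3334
Group 2: 2400 × 0.961 = 2306
Group 3: 9250 × 0.979 = 9056
Group 4: 8750 × 0.957 = 8374
Group 5: 3000 × 0.933 = 2799
Giving 3334 / 2306 / 9056 / 8374 / 2799.
[period 2]
Births: 9056 × 0.381 = 3450
Group 2: 3334 × 0.961 = 3204
Group 3: 2306 × 0.979 = 2258
Group 4: 9056 × 0.957 = 8667
Group 5: 8374 × 0.933 = 7813
Giving 3450 / 3204 / 2258 / 8667 / 7813.
[period 3]
Births: 2258 × 0.381 = 860
Group 2: 3450 × 0.961 = 3315
Group 3: 3204 × 0.979 = 3137
Group 4: 2258 × 0.957 = 2161
Group 5: 8667 × 0.933 = 8086
Giving 860 / 3315 / 3137 / 2161 / 8086.

860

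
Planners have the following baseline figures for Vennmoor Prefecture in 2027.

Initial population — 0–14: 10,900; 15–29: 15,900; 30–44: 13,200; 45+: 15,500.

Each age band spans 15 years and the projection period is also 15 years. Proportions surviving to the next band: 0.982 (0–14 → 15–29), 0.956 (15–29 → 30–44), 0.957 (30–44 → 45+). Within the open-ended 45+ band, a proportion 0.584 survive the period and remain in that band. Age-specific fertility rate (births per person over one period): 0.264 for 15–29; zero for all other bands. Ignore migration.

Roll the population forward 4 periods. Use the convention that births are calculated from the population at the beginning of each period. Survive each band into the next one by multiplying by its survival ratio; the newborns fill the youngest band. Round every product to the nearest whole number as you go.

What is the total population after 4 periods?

23225

Period 1:
Births: 15900 * 0.264 = 4198
15–29: 10900 * 0.982 = 10704
30–44: 15900 * 0.956 = 15200
45+: 13200 * 0.957 + 15500 * 0.584 = 12632 + 9052 = 21684
→ [4198, 10704, 15200, 21684]
Period 2:
Births: 10704 * 0.264 = 2826
15–29: 4198 * 0.982 = 4122
30–44: 10704 * 0.956 = 10233
45+: 15200 * 0.957 + 21684 * 0.584 = 14546 + 12663 = 27209
→ [2826, 4122, 10233, 27209]
Period 3:
Births: 4122 * 0.264 = 1088
15–29: 2826 * 0.982 = 2775
30–44: 4122 * 0.956 = 3941
45+: 10233 * 0.957 + 27209 * 0.584 = 9793 + 15890 = 25683
→ [1088, 2775, 3941, 25683]
Period 4:
Births: 2775 * 0.264 = 733
15–29: 1088 * 0.982 = 1068
30–44: 2775 * 0.956 = 2653
45+: 3941 * 0.957 + 25683 * 0.584 = 3772 + 14999 = 18771
→ [733, 1068, 2653, 18771]
Total after period 4: 733 + 1068 + 2653 + 18771 = 23225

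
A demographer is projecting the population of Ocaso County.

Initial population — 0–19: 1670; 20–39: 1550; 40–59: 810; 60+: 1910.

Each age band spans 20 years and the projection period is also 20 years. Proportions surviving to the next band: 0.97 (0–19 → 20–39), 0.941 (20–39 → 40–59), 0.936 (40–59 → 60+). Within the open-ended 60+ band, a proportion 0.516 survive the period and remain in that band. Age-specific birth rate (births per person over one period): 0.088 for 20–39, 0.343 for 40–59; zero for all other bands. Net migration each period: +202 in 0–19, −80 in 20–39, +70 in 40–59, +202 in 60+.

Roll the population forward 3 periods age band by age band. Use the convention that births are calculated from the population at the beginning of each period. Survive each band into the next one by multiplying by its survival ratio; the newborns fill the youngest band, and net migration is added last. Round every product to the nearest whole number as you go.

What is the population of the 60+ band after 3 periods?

2985

Call the bands 1 to 4, youngest first.
[period 1]
Births: 1550 × 0.088 = 136 ; 810 × 0.343 = 278 → total 414
Band 2: 1670 × 0.97 = 1620
Band 3: 1550 × 0.941 = 1459
Band 4: 810 × 0.936 + 1910 × 0.516 = 758 + 986 = 1744
Net migration: Band 1 + 202 → 616; Band 2 − 80 → 1540; Band 3 + 70 → 1529; Band 4 + 202 → 1946
Giving 616 / 1540 / 1529 / 1946.
[period 2]
Births: 1540 × 0.088 = 136 ; 1529 × 0.343 = 524 → total 660
Band 2: 616 × 0.97 = 598
Band 3: 1540 × 0.941 = 1449
Band 4: 1529 × 0.936 + 1946 × 0.516 = 1431 + 1004 = 2435
Net migration: Band 1 + 202 → 862; Band 2 − 80 → 518; Band 3 + 70 → 1519; Band 4 + 202 → 2637
Giving 862 / 518 / 1519 / 2637.
[period 3]
Births: 518 × 0.088 = 46 ; 1519 × 0.343 = 521 → total 567
Band 2: 862 × 0.97 = 836
Band 3: 518 × 0.941 = 487
Band 4: 1519 × 0.936 + 2637 × 0.516 = 1422 + 1361 = 2783
Net migration: Band 1 + 202 → 769; Band 2 − 80 → 756; Band 3 + 70 → 557; Band 4 + 202 → 2985
Giving 769 / 756 / 557 / 2985.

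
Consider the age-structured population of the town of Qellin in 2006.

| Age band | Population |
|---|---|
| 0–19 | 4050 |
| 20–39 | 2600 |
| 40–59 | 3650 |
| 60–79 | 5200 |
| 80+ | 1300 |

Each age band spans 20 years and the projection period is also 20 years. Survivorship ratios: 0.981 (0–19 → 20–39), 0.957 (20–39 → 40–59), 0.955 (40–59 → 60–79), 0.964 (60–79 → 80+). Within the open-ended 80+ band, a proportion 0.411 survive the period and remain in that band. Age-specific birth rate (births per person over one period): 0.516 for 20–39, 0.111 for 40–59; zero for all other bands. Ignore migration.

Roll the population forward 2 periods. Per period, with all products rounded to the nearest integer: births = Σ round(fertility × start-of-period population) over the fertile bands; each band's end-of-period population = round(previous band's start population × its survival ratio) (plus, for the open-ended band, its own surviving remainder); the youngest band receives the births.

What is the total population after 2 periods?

15859

Numbering the bands 1..5 from youngest to oldest:
Period 1:
Births: 2600 × 0.516 = 1342  |  3650 × 0.111 = 405 ⇒ total 1747
Band 2: 4050 × 0.981 = 3973
Band 3: 2600 × 0.957 = 2488
Band 4: 3650 × 0.955 = 3486
Band 5: 5200 × 0.964 + 1300 × 0.411 = 5013 + 534 = 5547
→ [1747, 3973, 2488, 3486, 5547]
Period 2:
Births: 3973 × 0.516 = 2050  |  2488 × 0.111 = 276 ⇒ total 2326
Band 2: 1747 × 0.981 = 1714
Band 3: 3973 × 0.957 = 3802
Band 4: 2488 × 0.955 = 2376
Band 5: 3486 × 0.964 + 5547 × 0.411 = 3361 + 2280 = 5641
→ [2326, 1714, 3802, 2376, 5641]
Total after period 2: 2326 + 1714 + 3802 + 2376 + 5641 = 15859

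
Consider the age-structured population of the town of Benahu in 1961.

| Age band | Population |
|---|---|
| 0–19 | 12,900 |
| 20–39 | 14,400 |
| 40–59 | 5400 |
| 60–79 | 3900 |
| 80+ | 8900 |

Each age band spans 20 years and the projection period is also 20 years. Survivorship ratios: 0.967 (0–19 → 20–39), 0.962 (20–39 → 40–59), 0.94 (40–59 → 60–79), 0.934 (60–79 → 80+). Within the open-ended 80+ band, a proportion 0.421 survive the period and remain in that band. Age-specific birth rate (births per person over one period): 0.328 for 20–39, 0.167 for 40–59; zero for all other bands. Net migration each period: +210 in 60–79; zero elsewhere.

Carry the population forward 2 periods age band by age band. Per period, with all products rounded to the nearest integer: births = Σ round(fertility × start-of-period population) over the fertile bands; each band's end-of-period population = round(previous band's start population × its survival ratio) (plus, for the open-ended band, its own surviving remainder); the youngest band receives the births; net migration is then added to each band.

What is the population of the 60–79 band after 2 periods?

13232

Period 1:
Births: 14400 × 0.328 = 4723, 5400 × 0.167 = 902 → 5625
20–39: 12900 × 0.967 = 12474
40–59: 14400 × 0.962 = 13853
60–79: 5400 × 0.94 = 5076
80+: 3900 × 0.934 + 8900 × 0.421 = 3643 + 3747 = 7390
Net migration: 60–79 + 210 → 5286
End of period: [5625, 12474, 13853, 5286, 7390]
Period 2:
Births: 12474 × 0.328 = 4091, 13853 × 0.167 = 2313 → 6404
20–39: 5625 × 0.967 = 5439
40–59: 12474 × 0.962 = 12000
60–79: 13853 × 0.94 = 13022
80+: 5286 × 0.934 + 7390 × 0.421 = 4937 + 3111 = 8048
Net migration: 60–79 + 210 → 13232
End of period: [6404, 5439, 12000, 13232, 8048]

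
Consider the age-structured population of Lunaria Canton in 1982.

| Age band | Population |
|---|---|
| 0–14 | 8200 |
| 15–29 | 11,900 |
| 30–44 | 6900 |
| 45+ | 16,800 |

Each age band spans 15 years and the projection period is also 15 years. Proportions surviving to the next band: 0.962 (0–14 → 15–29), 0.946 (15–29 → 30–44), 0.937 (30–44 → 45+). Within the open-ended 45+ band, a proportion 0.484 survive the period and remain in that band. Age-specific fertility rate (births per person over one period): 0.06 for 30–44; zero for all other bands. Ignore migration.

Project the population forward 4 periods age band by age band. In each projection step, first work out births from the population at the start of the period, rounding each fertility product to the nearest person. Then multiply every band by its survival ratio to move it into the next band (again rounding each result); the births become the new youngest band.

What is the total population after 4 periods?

— Period 1 —
Births: 6900 × 0.06 = 414
15–29: 8200 × 0.962 = 7888
30–44: 11900 × 0.946 = 11257
45+: 6900 × 0.937 + 16800 × 0.484 = 6465 + 8131 = 14596
Population now: 0–14=414, 15–29=7888, 30–44=11257, 45+=14596
— Period 2 —
Births: 11257 × 0.06 = 675
15–29: 414 × 0.962 = 398
30–44: 7888 × 0.946 = 7462
45+: 11257 × 0.937 + 14596 × 0.484 = 10548 + 7064 = 17612
Population now: 0–14=675, 15–29=398, 30–44=7462, 45+=17612
— Period 3 —
Births: 7462 × 0.06 = 448
15–29: 675 × 0.962 = 649
30–44: 398 × 0.946 = 377
45+: 7462 × 0.937 + 17612 × 0.484 = 6992 + 8524 = 15516
Population now: 0–14=448, 15–29=649, 30–44=377, 45+=15516
— Period 4 —
Births: 377 × 0.06 = 23
15–29: 448 × 0.962 = 431
30–44: 649 × 0.946 = 614
45+: 377 × 0.937 + 15516 × 0.484 = 353 + 7510 = 7863
Population now: 0–14=23, 15–29=431, 30–44=614, 45+=7863
Total after period 4: 23 + 431 + 614 + 7863 = 8931

8931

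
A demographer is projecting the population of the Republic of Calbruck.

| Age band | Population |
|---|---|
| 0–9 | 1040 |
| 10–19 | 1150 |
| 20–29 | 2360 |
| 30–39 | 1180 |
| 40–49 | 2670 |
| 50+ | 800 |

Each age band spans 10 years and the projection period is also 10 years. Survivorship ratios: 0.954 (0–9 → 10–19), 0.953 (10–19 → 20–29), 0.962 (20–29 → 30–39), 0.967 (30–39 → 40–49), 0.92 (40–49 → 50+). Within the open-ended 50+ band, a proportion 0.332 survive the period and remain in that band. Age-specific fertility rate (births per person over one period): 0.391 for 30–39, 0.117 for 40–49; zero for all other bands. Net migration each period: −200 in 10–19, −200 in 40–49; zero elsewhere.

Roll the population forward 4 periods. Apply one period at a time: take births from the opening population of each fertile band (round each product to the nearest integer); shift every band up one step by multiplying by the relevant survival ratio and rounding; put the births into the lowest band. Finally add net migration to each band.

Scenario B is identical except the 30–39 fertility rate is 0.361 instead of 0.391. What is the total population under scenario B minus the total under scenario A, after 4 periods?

(Bands numbered youngest = 1 to oldest = 6.)
Period 1.
Births: 1180 * 0.391 = 461, 2670 * 0.117 = 312 → 773
Band 2: 1040 * 0.954 = 992
Band 3: 1150 * 0.953 = 1096
Band 4: 2360 * 0.962 = 2270
Band 5: 1180 * 0.967 = 1141
Band 6: 2670 * 0.92 + 800 * 0.332 = 2456 + 266 = 2722
Net migration: Band 2 − 200 → 792; Band 5 − 200 → 941
End of period: [773, 792, 1096, 2270, 941, 2722]
Period 2.
Births: 2270 * 0.391 = 888, 941 * 0.117 = 110 → 998
Band 2: 773 * 0.954 = 737
Band 3: 792 * 0.953 = 755
Band 4: 1096 * 0.962 = 1054
Band 5: 2270 * 0.967 = 2195
Band 6: 941 * 0.92 + 2722 * 0.332 = 866 + 904 = 1770
Net migration: Band 2 − 200 → 537; Band 5 − 200 → 1995
End of period: [998, 537, 755, 1054, 1995, 1770]
Period 3.
Births: 1054 * 0.391 = 412, 1995 * 0.117 = 233 → 645
Band 2: 998 * 0.954 = 952
Band 3: 537 * 0.953 = 512
Band 4: 755 * 0.962 = 726
Band 5: 1054 * 0.967 = 1019
Band 6: 1995 * 0.92 + 1770 * 0.332 = 1835 + 588 = 2423
Net migration: Band 2 − 200 → 752; Band 5 − 200 → 819
End of period: [645, 752, 512, 726, 819, 2423]
Period 4.
Births: 726 * 0.391 = 284, 819 * 0.117 = 96 → 380
Band 2: 645 * 0.954 = 615
Band 3: 752 * 0.953 = 717
Band 4: 512 * 0.962 = 493
Band 5: 726 * 0.967 = 702
Band 6: 819 * 0.92 + 2423 * 0.332 = 753 + 804 = 1557
Net migration: Band 2 − 200 → 415; Band 5 − 200 → 502
End of period: [380, 415, 717, 493, 502, 1557]
Scenario A total after 4 periods: 4064
Scenario B projection —
Period 1.
Births: 1180 * 0.361 = 426, 2670 * 0.117 = 312 → 738
Band 2: 1040 * 0.954 = 992
Band 3: 1150 * 0.953 = 1096
Band 4: 2360 * 0.962 = 2270
Band 5: 1180 * 0.967 = 1141
Band 6: 2670 * 0.92 + 800 * 0.332 = 2456 + 266 = 2722
Net migration: Band 2 − 200 → 792; Band 5 − 200 → 941
End of period: [738, 792, 1096, 2270, 941, 2722]
Period 2.
Births: 2270 * 0.361 = 819, 941 * 0.117 = 110 → 929
Band 2: 738 * 0.954 = 704
Band 3: 792 * 0.953 = 755
Band 4: 1096 * 0.962 = 1054
Band 5: 2270 * 0.967 = 2195
Band 6: 941 * 0.92 + 2722 * 0.332 = 866 + 904 = 1770
Net migration: Band 2 − 200 → 504; Band 5 − 200 → 1995
End of period: [929, 504, 755, 1054, 1995, 1770]
Period 3.
Births: 1054 * 0.361 = 380, 1995 * 0.117 = 233 → 613
Band 2: 929 * 0.954 = 886
Band 3: 504 * 0.953 = 480
Band 4: 755 * 0.962 = 726
Band 5: 1054 * 0.967 = 1019
Band 6: 1995 * 0.92 + 1770 * 0.332 = 1835 + 588 = 2423
Net migration: Band 2 − 200 → 686; Band 5 − 200 → 819
End of period: [613, 686, 480, 726, 819, 2423]
Period 4.
Births: 726 * 0.361 = 262, 819 * 0.117 = 96 → 358
Band 2: 613 * 0.954 = 585
Band 3: 686 * 0.953 = 654
Band 4: 480 * 0.962 = 462
Band 5: 726 * 0.967 = 702
Band 6: 819 * 0.92 + 2423 * 0.332 = 753 + 804 = 1557
Net migration: Band 2 − 200 → 385; Band 5 − 200 → 502
End of period: [358, 385, 654, 462, 502, 1557]
Scenario B total after 4 periods: 3918
Difference B − A = 3918 − 4064 = -146

-146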